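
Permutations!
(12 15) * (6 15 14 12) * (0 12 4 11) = (0 12 14 4 11)(6 15) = [12, 1, 2, 3, 11, 5, 15, 7, 8, 9, 10, 0, 14, 13, 4, 6]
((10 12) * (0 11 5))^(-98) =(12)(0 11 5)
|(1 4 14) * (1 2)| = 4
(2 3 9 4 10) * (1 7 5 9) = (1 7 5 9 4 10 2 3) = [0, 7, 3, 1, 10, 9, 6, 5, 8, 4, 2]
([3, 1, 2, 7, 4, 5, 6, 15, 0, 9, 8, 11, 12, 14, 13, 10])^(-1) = (0 8 10 15 7 3)(13 14)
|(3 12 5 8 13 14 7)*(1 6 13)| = 9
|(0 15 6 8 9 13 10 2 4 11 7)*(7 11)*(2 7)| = 8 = |(0 15 6 8 9 13 10 7)(2 4)|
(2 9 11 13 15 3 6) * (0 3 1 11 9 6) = (0 3)(1 11 13 15)(2 6) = [3, 11, 6, 0, 4, 5, 2, 7, 8, 9, 10, 13, 12, 15, 14, 1]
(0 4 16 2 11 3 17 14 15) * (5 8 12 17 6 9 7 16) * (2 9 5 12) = (0 4 12 17 14 15)(2 11 3 6 5 8)(7 16 9) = [4, 1, 11, 6, 12, 8, 5, 16, 2, 7, 10, 3, 17, 13, 15, 0, 9, 14]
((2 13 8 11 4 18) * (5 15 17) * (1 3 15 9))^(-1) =((1 3 15 17 5 9)(2 13 8 11 4 18))^(-1) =(1 9 5 17 15 3)(2 18 4 11 8 13)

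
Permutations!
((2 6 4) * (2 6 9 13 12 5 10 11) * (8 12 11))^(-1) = ((2 9 13 11)(4 6)(5 10 8 12))^(-1) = (2 11 13 9)(4 6)(5 12 8 10)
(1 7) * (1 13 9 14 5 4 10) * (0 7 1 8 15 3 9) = (0 7 13)(3 9 14 5 4 10 8 15) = [7, 1, 2, 9, 10, 4, 6, 13, 15, 14, 8, 11, 12, 0, 5, 3]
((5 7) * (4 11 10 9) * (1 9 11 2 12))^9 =((1 9 4 2 12)(5 7)(10 11))^9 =(1 12 2 4 9)(5 7)(10 11)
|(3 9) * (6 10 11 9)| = 5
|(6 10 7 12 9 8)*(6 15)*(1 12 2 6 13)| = |(1 12 9 8 15 13)(2 6 10 7)| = 12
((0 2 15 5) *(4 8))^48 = (15)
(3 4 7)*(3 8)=(3 4 7 8)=[0, 1, 2, 4, 7, 5, 6, 8, 3]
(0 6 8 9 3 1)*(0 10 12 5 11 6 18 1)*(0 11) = (0 18 1 10 12 5)(3 11 6 8 9) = [18, 10, 2, 11, 4, 0, 8, 7, 9, 3, 12, 6, 5, 13, 14, 15, 16, 17, 1]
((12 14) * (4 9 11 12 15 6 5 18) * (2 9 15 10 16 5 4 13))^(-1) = (2 13 18 5 16 10 14 12 11 9)(4 6 15)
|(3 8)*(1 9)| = |(1 9)(3 8)| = 2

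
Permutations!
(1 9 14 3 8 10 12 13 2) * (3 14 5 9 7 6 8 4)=(14)(1 7 6 8 10 12 13 2)(3 4)(5 9)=[0, 7, 1, 4, 3, 9, 8, 6, 10, 5, 12, 11, 13, 2, 14]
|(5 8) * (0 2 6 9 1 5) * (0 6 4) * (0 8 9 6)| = |(0 2 4 8)(1 5 9)| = 12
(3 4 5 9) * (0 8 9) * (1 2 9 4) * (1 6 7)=[8, 2, 9, 6, 5, 0, 7, 1, 4, 3]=(0 8 4 5)(1 2 9 3 6 7)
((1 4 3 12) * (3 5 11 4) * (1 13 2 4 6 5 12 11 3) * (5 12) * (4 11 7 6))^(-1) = ((2 11 4 5 3 7 6 12 13))^(-1) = (2 13 12 6 7 3 5 4 11)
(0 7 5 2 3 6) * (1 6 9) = [7, 6, 3, 9, 4, 2, 0, 5, 8, 1] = (0 7 5 2 3 9 1 6)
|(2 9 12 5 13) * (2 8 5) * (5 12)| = |(2 9 5 13 8 12)| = 6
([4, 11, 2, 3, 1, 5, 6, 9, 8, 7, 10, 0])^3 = [11, 4, 2, 3, 0, 5, 6, 9, 8, 7, 10, 1]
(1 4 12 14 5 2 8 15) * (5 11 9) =(1 4 12 14 11 9 5 2 8 15) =[0, 4, 8, 3, 12, 2, 6, 7, 15, 5, 10, 9, 14, 13, 11, 1]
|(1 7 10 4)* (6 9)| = |(1 7 10 4)(6 9)| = 4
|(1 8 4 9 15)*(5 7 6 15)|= 8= |(1 8 4 9 5 7 6 15)|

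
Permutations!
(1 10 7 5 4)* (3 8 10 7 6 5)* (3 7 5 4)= (1 5 3 8 10 6 4)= [0, 5, 2, 8, 1, 3, 4, 7, 10, 9, 6]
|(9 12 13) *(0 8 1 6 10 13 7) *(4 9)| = |(0 8 1 6 10 13 4 9 12 7)| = 10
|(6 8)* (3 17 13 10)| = |(3 17 13 10)(6 8)| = 4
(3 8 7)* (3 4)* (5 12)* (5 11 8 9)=[0, 1, 2, 9, 3, 12, 6, 4, 7, 5, 10, 8, 11]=(3 9 5 12 11 8 7 4)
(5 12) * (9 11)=[0, 1, 2, 3, 4, 12, 6, 7, 8, 11, 10, 9, 5]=(5 12)(9 11)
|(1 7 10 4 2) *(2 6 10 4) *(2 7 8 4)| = 7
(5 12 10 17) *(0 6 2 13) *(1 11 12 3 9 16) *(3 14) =[6, 11, 13, 9, 4, 14, 2, 7, 8, 16, 17, 12, 10, 0, 3, 15, 1, 5] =(0 6 2 13)(1 11 12 10 17 5 14 3 9 16)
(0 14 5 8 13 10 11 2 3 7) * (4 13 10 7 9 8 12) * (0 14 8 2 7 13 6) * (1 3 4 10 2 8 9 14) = [9, 3, 4, 14, 6, 12, 0, 1, 2, 8, 11, 7, 10, 13, 5] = (0 9 8 2 4 6)(1 3 14 5 12 10 11 7)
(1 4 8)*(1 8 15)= (1 4 15)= [0, 4, 2, 3, 15, 5, 6, 7, 8, 9, 10, 11, 12, 13, 14, 1]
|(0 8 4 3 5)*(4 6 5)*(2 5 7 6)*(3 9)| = 12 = |(0 8 2 5)(3 4 9)(6 7)|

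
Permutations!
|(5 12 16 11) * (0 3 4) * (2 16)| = |(0 3 4)(2 16 11 5 12)| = 15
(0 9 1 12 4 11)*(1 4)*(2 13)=(0 9 4 11)(1 12)(2 13)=[9, 12, 13, 3, 11, 5, 6, 7, 8, 4, 10, 0, 1, 2]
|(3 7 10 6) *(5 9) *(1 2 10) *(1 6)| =6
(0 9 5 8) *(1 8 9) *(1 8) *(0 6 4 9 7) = (0 8 6 4 9 5 7) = [8, 1, 2, 3, 9, 7, 4, 0, 6, 5]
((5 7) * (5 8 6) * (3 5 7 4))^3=(8)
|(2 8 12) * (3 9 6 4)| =|(2 8 12)(3 9 6 4)| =12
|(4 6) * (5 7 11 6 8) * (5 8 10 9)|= |(4 10 9 5 7 11 6)|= 7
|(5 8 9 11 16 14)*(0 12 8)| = 8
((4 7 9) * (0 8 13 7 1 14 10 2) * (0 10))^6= (0 1 9 13)(4 7 8 14)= ((0 8 13 7 9 4 1 14)(2 10))^6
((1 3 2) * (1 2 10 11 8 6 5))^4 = ((1 3 10 11 8 6 5))^4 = (1 8 3 6 10 5 11)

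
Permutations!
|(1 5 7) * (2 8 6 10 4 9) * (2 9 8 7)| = |(1 5 2 7)(4 8 6 10)| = 4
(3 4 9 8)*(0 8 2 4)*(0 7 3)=(0 8)(2 4 9)(3 7)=[8, 1, 4, 7, 9, 5, 6, 3, 0, 2]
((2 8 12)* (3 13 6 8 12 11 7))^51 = (2 12)(3 8)(6 7)(11 13)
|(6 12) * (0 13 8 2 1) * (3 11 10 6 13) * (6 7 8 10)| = |(0 3 11 6 12 13 10 7 8 2 1)| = 11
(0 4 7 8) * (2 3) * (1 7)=(0 4 1 7 8)(2 3)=[4, 7, 3, 2, 1, 5, 6, 8, 0]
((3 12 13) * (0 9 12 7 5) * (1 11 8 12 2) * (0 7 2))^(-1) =((0 9)(1 11 8 12 13 3 2)(5 7))^(-1) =(0 9)(1 2 3 13 12 8 11)(5 7)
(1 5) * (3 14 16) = (1 5)(3 14 16) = [0, 5, 2, 14, 4, 1, 6, 7, 8, 9, 10, 11, 12, 13, 16, 15, 3]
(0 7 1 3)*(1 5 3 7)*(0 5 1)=[0, 7, 2, 5, 4, 3, 6, 1]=(1 7)(3 5)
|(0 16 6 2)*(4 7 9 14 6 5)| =|(0 16 5 4 7 9 14 6 2)| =9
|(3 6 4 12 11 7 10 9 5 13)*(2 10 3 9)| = 6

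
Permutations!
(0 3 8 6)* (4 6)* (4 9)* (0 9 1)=(0 3 8 1)(4 6 9)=[3, 0, 2, 8, 6, 5, 9, 7, 1, 4]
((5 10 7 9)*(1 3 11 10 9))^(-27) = (1 10 3 7 11)(5 9)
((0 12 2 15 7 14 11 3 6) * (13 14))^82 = ((0 12 2 15 7 13 14 11 3 6))^82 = (0 2 7 14 3)(6 12 15 13 11)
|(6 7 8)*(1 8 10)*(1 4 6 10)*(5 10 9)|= 8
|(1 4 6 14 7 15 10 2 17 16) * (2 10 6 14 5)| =10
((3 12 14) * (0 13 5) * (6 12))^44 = (14)(0 5 13)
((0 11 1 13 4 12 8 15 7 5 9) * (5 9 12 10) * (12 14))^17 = (0 4 12 9 13 14 7 1 5 15 11 10 8)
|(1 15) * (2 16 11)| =|(1 15)(2 16 11)| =6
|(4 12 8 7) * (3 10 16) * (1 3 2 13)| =12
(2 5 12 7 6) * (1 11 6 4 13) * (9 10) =[0, 11, 5, 3, 13, 12, 2, 4, 8, 10, 9, 6, 7, 1] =(1 11 6 2 5 12 7 4 13)(9 10)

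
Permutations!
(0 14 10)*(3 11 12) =(0 14 10)(3 11 12) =[14, 1, 2, 11, 4, 5, 6, 7, 8, 9, 0, 12, 3, 13, 10]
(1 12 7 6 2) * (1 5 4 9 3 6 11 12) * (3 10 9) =(2 5 4 3 6)(7 11 12)(9 10) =[0, 1, 5, 6, 3, 4, 2, 11, 8, 10, 9, 12, 7]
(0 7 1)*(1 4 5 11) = (0 7 4 5 11 1) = [7, 0, 2, 3, 5, 11, 6, 4, 8, 9, 10, 1]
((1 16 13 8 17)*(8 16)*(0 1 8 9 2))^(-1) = ((0 1 9 2)(8 17)(13 16))^(-1) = (0 2 9 1)(8 17)(13 16)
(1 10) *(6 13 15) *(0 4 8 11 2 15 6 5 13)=[4, 10, 15, 3, 8, 13, 0, 7, 11, 9, 1, 2, 12, 6, 14, 5]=(0 4 8 11 2 15 5 13 6)(1 10)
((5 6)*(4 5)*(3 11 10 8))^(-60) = (11)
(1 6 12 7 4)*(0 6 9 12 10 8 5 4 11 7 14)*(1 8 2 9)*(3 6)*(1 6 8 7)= (0 3 8 5 4 7 11 1 6 10 2 9 12 14)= [3, 6, 9, 8, 7, 4, 10, 11, 5, 12, 2, 1, 14, 13, 0]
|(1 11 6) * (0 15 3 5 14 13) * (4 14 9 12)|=|(0 15 3 5 9 12 4 14 13)(1 11 6)|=9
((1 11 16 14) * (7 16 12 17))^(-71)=((1 11 12 17 7 16 14))^(-71)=(1 14 16 7 17 12 11)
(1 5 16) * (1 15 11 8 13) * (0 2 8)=[2, 5, 8, 3, 4, 16, 6, 7, 13, 9, 10, 0, 12, 1, 14, 11, 15]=(0 2 8 13 1 5 16 15 11)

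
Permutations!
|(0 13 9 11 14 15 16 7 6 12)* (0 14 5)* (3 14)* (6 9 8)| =13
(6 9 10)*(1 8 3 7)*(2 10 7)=(1 8 3 2 10 6 9 7)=[0, 8, 10, 2, 4, 5, 9, 1, 3, 7, 6]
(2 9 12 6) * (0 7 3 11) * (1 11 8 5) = (0 7 3 8 5 1 11)(2 9 12 6) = [7, 11, 9, 8, 4, 1, 2, 3, 5, 12, 10, 0, 6]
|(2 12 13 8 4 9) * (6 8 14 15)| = |(2 12 13 14 15 6 8 4 9)| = 9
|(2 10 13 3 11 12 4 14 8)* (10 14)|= |(2 14 8)(3 11 12 4 10 13)|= 6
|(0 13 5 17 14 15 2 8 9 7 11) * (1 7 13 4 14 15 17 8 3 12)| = 44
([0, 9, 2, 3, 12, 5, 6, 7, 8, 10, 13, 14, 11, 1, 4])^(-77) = (1 13 10 9)(4 14 11 12)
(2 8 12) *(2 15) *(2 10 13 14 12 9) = (2 8 9)(10 13 14 12 15) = [0, 1, 8, 3, 4, 5, 6, 7, 9, 2, 13, 11, 15, 14, 12, 10]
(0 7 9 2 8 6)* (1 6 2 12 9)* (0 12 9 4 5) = (0 7 1 6 12 4 5)(2 8) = [7, 6, 8, 3, 5, 0, 12, 1, 2, 9, 10, 11, 4]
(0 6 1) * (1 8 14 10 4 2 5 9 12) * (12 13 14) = (0 6 8 12 1)(2 5 9 13 14 10 4) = [6, 0, 5, 3, 2, 9, 8, 7, 12, 13, 4, 11, 1, 14, 10]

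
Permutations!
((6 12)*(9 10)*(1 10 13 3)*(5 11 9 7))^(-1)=(1 3 13 9 11 5 7 10)(6 12)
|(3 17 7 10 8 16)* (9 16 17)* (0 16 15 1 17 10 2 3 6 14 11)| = |(0 16 6 14 11)(1 17 7 2 3 9 15)(8 10)| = 70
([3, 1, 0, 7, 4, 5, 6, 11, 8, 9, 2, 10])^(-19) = [2, 1, 10, 0, 4, 5, 6, 3, 8, 9, 11, 7]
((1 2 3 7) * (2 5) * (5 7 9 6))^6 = ((1 7)(2 3 9 6 5))^6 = (2 3 9 6 5)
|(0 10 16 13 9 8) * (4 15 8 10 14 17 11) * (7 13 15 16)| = |(0 14 17 11 4 16 15 8)(7 13 9 10)| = 8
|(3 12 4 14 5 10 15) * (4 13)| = 8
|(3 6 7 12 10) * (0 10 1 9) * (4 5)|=8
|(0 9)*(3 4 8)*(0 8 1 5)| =7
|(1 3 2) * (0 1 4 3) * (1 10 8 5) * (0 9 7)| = 21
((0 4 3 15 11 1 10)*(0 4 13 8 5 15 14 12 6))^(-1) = (0 6 12 14 3 4 10 1 11 15 5 8 13) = ((0 13 8 5 15 11 1 10 4 3 14 12 6))^(-1)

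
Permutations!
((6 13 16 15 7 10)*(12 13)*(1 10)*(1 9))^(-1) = ((1 10 6 12 13 16 15 7 9))^(-1) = (1 9 7 15 16 13 12 6 10)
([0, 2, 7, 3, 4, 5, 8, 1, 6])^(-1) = [0, 7, 1, 3, 4, 5, 8, 2, 6]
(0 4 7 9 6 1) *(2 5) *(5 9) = (0 4 7 5 2 9 6 1) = [4, 0, 9, 3, 7, 2, 1, 5, 8, 6]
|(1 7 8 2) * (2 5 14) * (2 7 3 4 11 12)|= |(1 3 4 11 12 2)(5 14 7 8)|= 12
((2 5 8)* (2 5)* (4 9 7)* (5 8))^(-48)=(9)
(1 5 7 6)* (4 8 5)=(1 4 8 5 7 6)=[0, 4, 2, 3, 8, 7, 1, 6, 5]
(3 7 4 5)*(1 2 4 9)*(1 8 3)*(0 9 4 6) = [9, 2, 6, 7, 5, 1, 0, 4, 3, 8] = (0 9 8 3 7 4 5 1 2 6)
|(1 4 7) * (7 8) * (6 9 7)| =|(1 4 8 6 9 7)| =6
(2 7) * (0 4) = (0 4)(2 7) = [4, 1, 7, 3, 0, 5, 6, 2]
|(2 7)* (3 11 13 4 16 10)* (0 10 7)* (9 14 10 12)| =12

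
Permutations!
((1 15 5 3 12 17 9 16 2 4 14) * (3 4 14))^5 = (1 12 14 3 2 4 16 5 9 15 17)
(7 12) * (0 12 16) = (0 12 7 16) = [12, 1, 2, 3, 4, 5, 6, 16, 8, 9, 10, 11, 7, 13, 14, 15, 0]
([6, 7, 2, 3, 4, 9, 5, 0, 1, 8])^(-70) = (9)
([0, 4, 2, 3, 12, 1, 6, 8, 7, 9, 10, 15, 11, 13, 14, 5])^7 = (1 4 12 11 15 5)(7 8)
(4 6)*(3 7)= (3 7)(4 6)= [0, 1, 2, 7, 6, 5, 4, 3]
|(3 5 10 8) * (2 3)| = |(2 3 5 10 8)| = 5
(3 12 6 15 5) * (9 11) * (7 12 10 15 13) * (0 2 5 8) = (0 2 5 3 10 15 8)(6 13 7 12)(9 11) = [2, 1, 5, 10, 4, 3, 13, 12, 0, 11, 15, 9, 6, 7, 14, 8]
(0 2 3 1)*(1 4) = (0 2 3 4 1) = [2, 0, 3, 4, 1]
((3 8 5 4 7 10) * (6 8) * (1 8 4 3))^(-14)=(1 5 6 7)(3 4 10 8)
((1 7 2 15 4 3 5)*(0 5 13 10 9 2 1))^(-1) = (0 5)(1 7)(2 9 10 13 3 4 15)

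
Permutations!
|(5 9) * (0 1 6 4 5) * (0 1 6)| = |(0 6 4 5 9 1)| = 6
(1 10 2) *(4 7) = [0, 10, 1, 3, 7, 5, 6, 4, 8, 9, 2] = (1 10 2)(4 7)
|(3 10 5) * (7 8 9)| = 3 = |(3 10 5)(7 8 9)|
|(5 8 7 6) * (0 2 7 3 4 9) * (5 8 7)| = 9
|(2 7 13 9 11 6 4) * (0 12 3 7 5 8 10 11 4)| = 13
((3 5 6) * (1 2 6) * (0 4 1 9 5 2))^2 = ((0 4 1)(2 6 3)(5 9))^2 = (9)(0 1 4)(2 3 6)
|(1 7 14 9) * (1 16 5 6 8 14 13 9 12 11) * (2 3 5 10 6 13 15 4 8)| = 8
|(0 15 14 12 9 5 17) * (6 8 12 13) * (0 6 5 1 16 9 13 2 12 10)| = 33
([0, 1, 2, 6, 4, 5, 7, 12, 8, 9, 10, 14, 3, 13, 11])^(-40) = [0, 1, 2, 3, 4, 5, 6, 7, 8, 9, 10, 11, 12, 13, 14]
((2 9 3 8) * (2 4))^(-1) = (2 4 8 3 9) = ((2 9 3 8 4))^(-1)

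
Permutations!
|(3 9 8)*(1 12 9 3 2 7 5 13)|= 8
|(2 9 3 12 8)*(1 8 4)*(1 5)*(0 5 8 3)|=9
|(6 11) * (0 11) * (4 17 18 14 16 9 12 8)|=|(0 11 6)(4 17 18 14 16 9 12 8)|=24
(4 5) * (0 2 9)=(0 2 9)(4 5)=[2, 1, 9, 3, 5, 4, 6, 7, 8, 0]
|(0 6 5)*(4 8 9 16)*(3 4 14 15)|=|(0 6 5)(3 4 8 9 16 14 15)|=21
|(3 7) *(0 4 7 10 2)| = 6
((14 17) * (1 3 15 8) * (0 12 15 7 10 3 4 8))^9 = (14 17)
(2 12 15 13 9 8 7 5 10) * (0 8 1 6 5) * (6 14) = (0 8 7)(1 14 6 5 10 2 12 15 13 9) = [8, 14, 12, 3, 4, 10, 5, 0, 7, 1, 2, 11, 15, 9, 6, 13]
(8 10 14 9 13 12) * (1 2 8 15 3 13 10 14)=(1 2 8 14 9 10)(3 13 12 15)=[0, 2, 8, 13, 4, 5, 6, 7, 14, 10, 1, 11, 15, 12, 9, 3]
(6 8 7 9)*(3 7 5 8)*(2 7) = (2 7 9 6 3)(5 8) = [0, 1, 7, 2, 4, 8, 3, 9, 5, 6]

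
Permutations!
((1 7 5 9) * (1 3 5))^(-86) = ((1 7)(3 5 9))^(-86) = (3 5 9)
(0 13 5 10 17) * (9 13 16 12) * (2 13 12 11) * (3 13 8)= (0 16 11 2 8 3 13 5 10 17)(9 12)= [16, 1, 8, 13, 4, 10, 6, 7, 3, 12, 17, 2, 9, 5, 14, 15, 11, 0]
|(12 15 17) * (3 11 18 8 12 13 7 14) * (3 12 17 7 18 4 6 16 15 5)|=|(3 11 4 6 16 15 7 14 12 5)(8 17 13 18)|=20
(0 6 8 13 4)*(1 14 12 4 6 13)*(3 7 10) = [13, 14, 2, 7, 0, 5, 8, 10, 1, 9, 3, 11, 4, 6, 12] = (0 13 6 8 1 14 12 4)(3 7 10)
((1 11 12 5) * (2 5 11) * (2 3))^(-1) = ((1 3 2 5)(11 12))^(-1) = (1 5 2 3)(11 12)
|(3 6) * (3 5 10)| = 4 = |(3 6 5 10)|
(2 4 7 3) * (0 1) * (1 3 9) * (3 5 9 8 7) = (0 5 9 1)(2 4 3)(7 8) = [5, 0, 4, 2, 3, 9, 6, 8, 7, 1]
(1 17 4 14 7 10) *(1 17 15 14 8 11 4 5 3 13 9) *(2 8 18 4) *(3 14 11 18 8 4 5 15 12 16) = [0, 12, 4, 13, 8, 14, 6, 10, 18, 1, 17, 2, 16, 9, 7, 11, 3, 15, 5] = (1 12 16 3 13 9)(2 4 8 18 5 14 7 10 17 15 11)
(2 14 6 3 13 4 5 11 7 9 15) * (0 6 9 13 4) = [6, 1, 14, 4, 5, 11, 3, 13, 8, 15, 10, 7, 12, 0, 9, 2] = (0 6 3 4 5 11 7 13)(2 14 9 15)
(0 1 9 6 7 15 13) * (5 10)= [1, 9, 2, 3, 4, 10, 7, 15, 8, 6, 5, 11, 12, 0, 14, 13]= (0 1 9 6 7 15 13)(5 10)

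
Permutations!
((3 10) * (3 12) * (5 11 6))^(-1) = ((3 10 12)(5 11 6))^(-1) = (3 12 10)(5 6 11)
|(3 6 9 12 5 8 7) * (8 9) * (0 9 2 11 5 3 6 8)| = 21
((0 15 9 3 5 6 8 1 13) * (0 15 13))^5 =((0 13 15 9 3 5 6 8 1))^5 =(0 5 13 6 15 8 9 1 3)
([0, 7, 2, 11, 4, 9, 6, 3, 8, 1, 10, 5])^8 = (1 3 5)(7 11 9)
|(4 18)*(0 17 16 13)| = |(0 17 16 13)(4 18)| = 4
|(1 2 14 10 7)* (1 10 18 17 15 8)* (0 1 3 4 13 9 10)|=14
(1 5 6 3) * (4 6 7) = (1 5 7 4 6 3) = [0, 5, 2, 1, 6, 7, 3, 4]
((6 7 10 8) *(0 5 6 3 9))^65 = ((0 5 6 7 10 8 3 9))^65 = (0 5 6 7 10 8 3 9)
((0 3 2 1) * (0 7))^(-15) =((0 3 2 1 7))^(-15) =(7)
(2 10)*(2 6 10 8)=(2 8)(6 10)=[0, 1, 8, 3, 4, 5, 10, 7, 2, 9, 6]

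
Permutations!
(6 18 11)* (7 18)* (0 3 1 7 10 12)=(0 3 1 7 18 11 6 10 12)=[3, 7, 2, 1, 4, 5, 10, 18, 8, 9, 12, 6, 0, 13, 14, 15, 16, 17, 11]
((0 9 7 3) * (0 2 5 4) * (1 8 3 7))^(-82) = ((0 9 1 8 3 2 5 4))^(-82) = (0 5 3 1)(2 8 9 4)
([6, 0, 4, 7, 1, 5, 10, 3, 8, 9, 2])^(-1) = (0 1 4 2 10 6)(3 7)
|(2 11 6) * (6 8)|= |(2 11 8 6)|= 4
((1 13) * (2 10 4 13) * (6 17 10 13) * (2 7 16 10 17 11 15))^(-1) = (17)(1 13 2 15 11 6 4 10 16 7)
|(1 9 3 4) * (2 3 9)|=|(9)(1 2 3 4)|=4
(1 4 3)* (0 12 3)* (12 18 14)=[18, 4, 2, 1, 0, 5, 6, 7, 8, 9, 10, 11, 3, 13, 12, 15, 16, 17, 14]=(0 18 14 12 3 1 4)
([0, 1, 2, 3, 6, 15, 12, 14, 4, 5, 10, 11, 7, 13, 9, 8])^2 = (4 12 14 5 8 6 7 9 15)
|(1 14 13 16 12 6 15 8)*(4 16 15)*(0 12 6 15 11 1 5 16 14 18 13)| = 36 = |(0 12 15 8 5 16 6 4 14)(1 18 13 11)|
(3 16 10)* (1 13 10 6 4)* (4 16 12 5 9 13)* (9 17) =(1 4)(3 12 5 17 9 13 10)(6 16) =[0, 4, 2, 12, 1, 17, 16, 7, 8, 13, 3, 11, 5, 10, 14, 15, 6, 9]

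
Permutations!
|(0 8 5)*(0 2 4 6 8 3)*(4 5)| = |(0 3)(2 5)(4 6 8)| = 6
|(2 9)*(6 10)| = 2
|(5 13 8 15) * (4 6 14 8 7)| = 8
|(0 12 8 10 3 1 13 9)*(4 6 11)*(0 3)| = |(0 12 8 10)(1 13 9 3)(4 6 11)| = 12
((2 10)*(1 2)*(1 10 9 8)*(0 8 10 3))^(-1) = ((0 8 1 2 9 10 3))^(-1) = (0 3 10 9 2 1 8)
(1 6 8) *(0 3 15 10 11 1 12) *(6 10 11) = [3, 10, 2, 15, 4, 5, 8, 7, 12, 9, 6, 1, 0, 13, 14, 11] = (0 3 15 11 1 10 6 8 12)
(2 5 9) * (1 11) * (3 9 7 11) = (1 3 9 2 5 7 11) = [0, 3, 5, 9, 4, 7, 6, 11, 8, 2, 10, 1]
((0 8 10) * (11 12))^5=(0 10 8)(11 12)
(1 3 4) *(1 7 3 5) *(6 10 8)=(1 5)(3 4 7)(6 10 8)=[0, 5, 2, 4, 7, 1, 10, 3, 6, 9, 8]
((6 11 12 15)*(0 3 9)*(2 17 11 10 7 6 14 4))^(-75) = (2 11 15 4 17 12 14)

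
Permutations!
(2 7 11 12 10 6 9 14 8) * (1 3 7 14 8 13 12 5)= [0, 3, 14, 7, 4, 1, 9, 11, 2, 8, 6, 5, 10, 12, 13]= (1 3 7 11 5)(2 14 13 12 10 6 9 8)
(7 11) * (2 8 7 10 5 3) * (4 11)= [0, 1, 8, 2, 11, 3, 6, 4, 7, 9, 5, 10]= (2 8 7 4 11 10 5 3)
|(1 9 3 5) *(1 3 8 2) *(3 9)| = |(1 3 5 9 8 2)| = 6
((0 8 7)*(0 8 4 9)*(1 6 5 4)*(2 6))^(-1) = ((0 1 2 6 5 4 9)(7 8))^(-1) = (0 9 4 5 6 2 1)(7 8)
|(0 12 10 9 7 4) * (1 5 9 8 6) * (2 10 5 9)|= |(0 12 5 2 10 8 6 1 9 7 4)|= 11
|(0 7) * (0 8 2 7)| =3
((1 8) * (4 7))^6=(8)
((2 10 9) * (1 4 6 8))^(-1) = (1 8 6 4)(2 9 10)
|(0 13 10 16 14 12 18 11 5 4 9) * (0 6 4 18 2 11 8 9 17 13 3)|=|(0 3)(2 11 5 18 8 9 6 4 17 13 10 16 14 12)|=14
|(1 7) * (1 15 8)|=|(1 7 15 8)|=4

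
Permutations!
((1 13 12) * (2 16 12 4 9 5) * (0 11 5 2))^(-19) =((0 11 5)(1 13 4 9 2 16 12))^(-19) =(0 5 11)(1 4 2 12 13 9 16)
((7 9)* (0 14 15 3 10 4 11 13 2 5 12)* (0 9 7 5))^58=((0 14 15 3 10 4 11 13 2)(5 12 9))^58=(0 10 2 3 13 15 11 14 4)(5 12 9)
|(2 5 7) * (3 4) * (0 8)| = 6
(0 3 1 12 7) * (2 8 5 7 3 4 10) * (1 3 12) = (12)(0 4 10 2 8 5 7) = [4, 1, 8, 3, 10, 7, 6, 0, 5, 9, 2, 11, 12]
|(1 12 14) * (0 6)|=|(0 6)(1 12 14)|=6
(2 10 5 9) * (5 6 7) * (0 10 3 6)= (0 10)(2 3 6 7 5 9)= [10, 1, 3, 6, 4, 9, 7, 5, 8, 2, 0]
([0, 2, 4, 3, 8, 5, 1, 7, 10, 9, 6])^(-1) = (1 6 10 8 4 2)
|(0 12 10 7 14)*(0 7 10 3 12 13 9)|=|(0 13 9)(3 12)(7 14)|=6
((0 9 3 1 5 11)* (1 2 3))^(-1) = (0 11 5 1 9)(2 3)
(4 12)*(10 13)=(4 12)(10 13)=[0, 1, 2, 3, 12, 5, 6, 7, 8, 9, 13, 11, 4, 10]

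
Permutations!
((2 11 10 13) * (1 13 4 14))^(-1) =((1 13 2 11 10 4 14))^(-1) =(1 14 4 10 11 2 13)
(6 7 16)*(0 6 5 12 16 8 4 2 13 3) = (0 6 7 8 4 2 13 3)(5 12 16) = [6, 1, 13, 0, 2, 12, 7, 8, 4, 9, 10, 11, 16, 3, 14, 15, 5]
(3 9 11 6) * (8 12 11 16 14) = (3 9 16 14 8 12 11 6) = [0, 1, 2, 9, 4, 5, 3, 7, 12, 16, 10, 6, 11, 13, 8, 15, 14]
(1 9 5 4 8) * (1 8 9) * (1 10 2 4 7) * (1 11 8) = [0, 10, 4, 3, 9, 7, 6, 11, 1, 5, 2, 8] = (1 10 2 4 9 5 7 11 8)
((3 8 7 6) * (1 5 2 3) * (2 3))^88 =(1 7 3)(5 6 8)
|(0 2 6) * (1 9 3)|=3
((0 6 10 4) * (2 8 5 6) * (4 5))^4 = (5 6 10)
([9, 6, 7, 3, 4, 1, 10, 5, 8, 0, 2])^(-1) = [9, 5, 10, 3, 4, 7, 1, 2, 8, 0, 6]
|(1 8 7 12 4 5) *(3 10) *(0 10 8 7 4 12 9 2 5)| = 5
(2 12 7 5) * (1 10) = [0, 10, 12, 3, 4, 2, 6, 5, 8, 9, 1, 11, 7] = (1 10)(2 12 7 5)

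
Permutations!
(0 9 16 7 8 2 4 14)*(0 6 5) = (0 9 16 7 8 2 4 14 6 5) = [9, 1, 4, 3, 14, 0, 5, 8, 2, 16, 10, 11, 12, 13, 6, 15, 7]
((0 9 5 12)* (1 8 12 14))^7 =(14) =((0 9 5 14 1 8 12))^7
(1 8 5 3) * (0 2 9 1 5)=[2, 8, 9, 5, 4, 3, 6, 7, 0, 1]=(0 2 9 1 8)(3 5)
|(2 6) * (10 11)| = 2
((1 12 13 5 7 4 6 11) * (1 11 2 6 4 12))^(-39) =(2 6)(5 7 12 13) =((2 6)(5 7 12 13))^(-39)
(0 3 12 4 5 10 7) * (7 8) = (0 3 12 4 5 10 8 7) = [3, 1, 2, 12, 5, 10, 6, 0, 7, 9, 8, 11, 4]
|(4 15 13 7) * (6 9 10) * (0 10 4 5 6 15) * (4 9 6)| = |(0 10 15 13 7 5 4)| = 7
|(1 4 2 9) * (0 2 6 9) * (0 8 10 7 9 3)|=10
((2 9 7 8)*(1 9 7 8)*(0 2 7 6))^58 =(0 2 6)(1 8)(7 9)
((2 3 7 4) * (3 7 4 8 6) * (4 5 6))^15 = (2 4 8 7)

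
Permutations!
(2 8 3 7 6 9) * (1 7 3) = (1 7 6 9 2 8) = [0, 7, 8, 3, 4, 5, 9, 6, 1, 2]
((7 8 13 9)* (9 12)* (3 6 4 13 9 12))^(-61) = ((3 6 4 13)(7 8 9))^(-61) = (3 13 4 6)(7 9 8)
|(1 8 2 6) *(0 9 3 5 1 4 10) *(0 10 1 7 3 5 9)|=20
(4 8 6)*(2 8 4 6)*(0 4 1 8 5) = (0 4 1 8 2 5) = [4, 8, 5, 3, 1, 0, 6, 7, 2]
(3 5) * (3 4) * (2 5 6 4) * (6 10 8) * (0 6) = (0 6 4 3 10 8)(2 5) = [6, 1, 5, 10, 3, 2, 4, 7, 0, 9, 8]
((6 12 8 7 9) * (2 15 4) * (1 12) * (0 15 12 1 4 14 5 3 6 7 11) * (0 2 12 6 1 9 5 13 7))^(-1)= ((0 15 14 13 7 5 3 1 9)(2 6 4 12 8 11))^(-1)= (0 9 1 3 5 7 13 14 15)(2 11 8 12 4 6)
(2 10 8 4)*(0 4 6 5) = (0 4 2 10 8 6 5) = [4, 1, 10, 3, 2, 0, 5, 7, 6, 9, 8]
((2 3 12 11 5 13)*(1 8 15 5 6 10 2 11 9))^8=(1 2 13)(3 11 8)(5 9 10)(6 15 12)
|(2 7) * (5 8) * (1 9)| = 2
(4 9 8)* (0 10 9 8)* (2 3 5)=(0 10 9)(2 3 5)(4 8)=[10, 1, 3, 5, 8, 2, 6, 7, 4, 0, 9]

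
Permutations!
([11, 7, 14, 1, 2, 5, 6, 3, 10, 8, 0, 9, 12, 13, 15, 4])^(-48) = (15)(0 9 10 11 8)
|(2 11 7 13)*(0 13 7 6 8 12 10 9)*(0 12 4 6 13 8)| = |(0 8 4 6)(2 11 13)(9 12 10)| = 12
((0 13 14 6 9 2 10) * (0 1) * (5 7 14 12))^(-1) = (0 1 10 2 9 6 14 7 5 12 13)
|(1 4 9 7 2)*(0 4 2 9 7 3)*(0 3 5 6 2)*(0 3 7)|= 14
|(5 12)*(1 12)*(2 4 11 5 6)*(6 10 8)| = 9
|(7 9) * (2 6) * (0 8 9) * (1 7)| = 10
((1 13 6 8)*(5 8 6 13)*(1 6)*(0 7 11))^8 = (13)(0 11 7)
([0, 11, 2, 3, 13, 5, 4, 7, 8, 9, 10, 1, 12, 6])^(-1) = [0, 11, 2, 3, 6, 5, 13, 7, 8, 9, 10, 1, 12, 4]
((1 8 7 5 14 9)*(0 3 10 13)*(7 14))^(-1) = (0 13 10 3)(1 9 14 8)(5 7)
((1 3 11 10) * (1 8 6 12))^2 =((1 3 11 10 8 6 12))^2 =(1 11 8 12 3 10 6)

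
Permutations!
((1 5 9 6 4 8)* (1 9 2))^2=(1 2 5)(4 9)(6 8)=((1 5 2)(4 8 9 6))^2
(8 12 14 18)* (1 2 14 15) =(1 2 14 18 8 12 15) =[0, 2, 14, 3, 4, 5, 6, 7, 12, 9, 10, 11, 15, 13, 18, 1, 16, 17, 8]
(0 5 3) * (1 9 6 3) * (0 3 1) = (0 5)(1 9 6) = [5, 9, 2, 3, 4, 0, 1, 7, 8, 6]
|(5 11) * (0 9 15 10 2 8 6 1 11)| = |(0 9 15 10 2 8 6 1 11 5)| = 10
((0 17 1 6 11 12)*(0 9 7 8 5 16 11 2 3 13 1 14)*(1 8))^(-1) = (0 14 17)(1 7 9 12 11 16 5 8 13 3 2 6)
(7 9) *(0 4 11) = [4, 1, 2, 3, 11, 5, 6, 9, 8, 7, 10, 0] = (0 4 11)(7 9)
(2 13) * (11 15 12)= (2 13)(11 15 12)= [0, 1, 13, 3, 4, 5, 6, 7, 8, 9, 10, 15, 11, 2, 14, 12]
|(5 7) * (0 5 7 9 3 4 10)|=6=|(0 5 9 3 4 10)|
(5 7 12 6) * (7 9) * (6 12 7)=(12)(5 9 6)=[0, 1, 2, 3, 4, 9, 5, 7, 8, 6, 10, 11, 12]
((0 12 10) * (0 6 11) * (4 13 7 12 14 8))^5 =((0 14 8 4 13 7 12 10 6 11))^5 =(0 7)(4 6)(8 10)(11 13)(12 14)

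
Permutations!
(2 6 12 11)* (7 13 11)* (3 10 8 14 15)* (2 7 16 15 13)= (2 6 12 16 15 3 10 8 14 13 11 7)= [0, 1, 6, 10, 4, 5, 12, 2, 14, 9, 8, 7, 16, 11, 13, 3, 15]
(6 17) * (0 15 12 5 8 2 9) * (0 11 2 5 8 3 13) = (0 15 12 8 5 3 13)(2 9 11)(6 17) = [15, 1, 9, 13, 4, 3, 17, 7, 5, 11, 10, 2, 8, 0, 14, 12, 16, 6]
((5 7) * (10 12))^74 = ((5 7)(10 12))^74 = (12)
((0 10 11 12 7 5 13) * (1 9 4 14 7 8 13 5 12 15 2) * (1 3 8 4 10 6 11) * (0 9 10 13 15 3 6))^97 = (1 10)(2 6 11 3 8 15)(4 14 7 12)(9 13)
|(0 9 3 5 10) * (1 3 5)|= |(0 9 5 10)(1 3)|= 4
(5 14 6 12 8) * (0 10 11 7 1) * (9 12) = (0 10 11 7 1)(5 14 6 9 12 8) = [10, 0, 2, 3, 4, 14, 9, 1, 5, 12, 11, 7, 8, 13, 6]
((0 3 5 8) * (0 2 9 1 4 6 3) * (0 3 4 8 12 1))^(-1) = ((0 3 5 12 1 8 2 9)(4 6))^(-1) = (0 9 2 8 1 12 5 3)(4 6)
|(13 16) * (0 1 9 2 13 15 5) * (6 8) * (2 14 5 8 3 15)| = 60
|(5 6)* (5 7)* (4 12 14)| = |(4 12 14)(5 6 7)| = 3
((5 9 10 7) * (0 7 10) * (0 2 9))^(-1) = (10)(0 5 7)(2 9)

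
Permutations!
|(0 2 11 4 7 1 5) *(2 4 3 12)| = |(0 4 7 1 5)(2 11 3 12)| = 20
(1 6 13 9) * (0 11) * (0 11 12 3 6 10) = (0 12 3 6 13 9 1 10) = [12, 10, 2, 6, 4, 5, 13, 7, 8, 1, 0, 11, 3, 9]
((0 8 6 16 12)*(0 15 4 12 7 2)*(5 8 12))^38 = ((0 12 15 4 5 8 6 16 7 2))^38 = (0 7 6 5 15)(2 16 8 4 12)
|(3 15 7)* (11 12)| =6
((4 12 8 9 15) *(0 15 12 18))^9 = (0 15 4 18)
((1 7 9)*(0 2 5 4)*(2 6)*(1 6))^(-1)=(0 4 5 2 6 9 7 1)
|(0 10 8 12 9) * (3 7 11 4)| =20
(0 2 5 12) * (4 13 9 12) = [2, 1, 5, 3, 13, 4, 6, 7, 8, 12, 10, 11, 0, 9] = (0 2 5 4 13 9 12)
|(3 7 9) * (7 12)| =4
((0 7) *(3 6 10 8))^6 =(3 10)(6 8)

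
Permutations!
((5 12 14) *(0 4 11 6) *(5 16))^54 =(0 11)(4 6)(5 14)(12 16)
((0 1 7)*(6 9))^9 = ((0 1 7)(6 9))^9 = (6 9)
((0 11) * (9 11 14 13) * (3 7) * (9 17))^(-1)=(0 11 9 17 13 14)(3 7)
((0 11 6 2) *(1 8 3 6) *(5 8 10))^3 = (0 10 3)(1 8 2)(5 6 11)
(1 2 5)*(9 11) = [0, 2, 5, 3, 4, 1, 6, 7, 8, 11, 10, 9] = (1 2 5)(9 11)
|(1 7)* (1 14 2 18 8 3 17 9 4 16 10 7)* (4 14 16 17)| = 24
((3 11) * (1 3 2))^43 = (1 2 11 3)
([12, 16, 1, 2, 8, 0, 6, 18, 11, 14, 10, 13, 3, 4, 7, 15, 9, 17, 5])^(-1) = (0 5 18 7 14 9 16 1 2 3 12)(4 13 11 8)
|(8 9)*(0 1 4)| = 6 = |(0 1 4)(8 9)|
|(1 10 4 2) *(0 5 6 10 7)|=|(0 5 6 10 4 2 1 7)|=8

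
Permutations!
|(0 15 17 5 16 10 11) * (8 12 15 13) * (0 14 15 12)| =|(0 13 8)(5 16 10 11 14 15 17)| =21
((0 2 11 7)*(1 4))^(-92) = ((0 2 11 7)(1 4))^(-92) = (11)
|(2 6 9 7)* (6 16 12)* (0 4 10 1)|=|(0 4 10 1)(2 16 12 6 9 7)|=12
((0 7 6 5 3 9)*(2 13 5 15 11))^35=(0 2)(3 15)(5 6)(7 13)(9 11)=((0 7 6 15 11 2 13 5 3 9))^35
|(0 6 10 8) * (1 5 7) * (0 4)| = |(0 6 10 8 4)(1 5 7)| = 15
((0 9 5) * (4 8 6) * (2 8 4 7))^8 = (0 5 9) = ((0 9 5)(2 8 6 7))^8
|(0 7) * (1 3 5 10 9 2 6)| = |(0 7)(1 3 5 10 9 2 6)| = 14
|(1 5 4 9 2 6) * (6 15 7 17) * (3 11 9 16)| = 12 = |(1 5 4 16 3 11 9 2 15 7 17 6)|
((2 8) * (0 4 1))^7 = (0 4 1)(2 8)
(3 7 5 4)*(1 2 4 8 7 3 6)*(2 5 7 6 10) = (1 5 8 6)(2 4 10) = [0, 5, 4, 3, 10, 8, 1, 7, 6, 9, 2]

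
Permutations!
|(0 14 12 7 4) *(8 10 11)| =15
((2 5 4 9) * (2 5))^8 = (4 5 9)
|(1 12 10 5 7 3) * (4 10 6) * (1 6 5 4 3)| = |(1 12 5 7)(3 6)(4 10)| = 4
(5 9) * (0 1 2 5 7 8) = (0 1 2 5 9 7 8) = [1, 2, 5, 3, 4, 9, 6, 8, 0, 7]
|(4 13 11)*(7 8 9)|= |(4 13 11)(7 8 9)|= 3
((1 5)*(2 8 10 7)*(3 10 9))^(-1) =(1 5)(2 7 10 3 9 8) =((1 5)(2 8 9 3 10 7))^(-1)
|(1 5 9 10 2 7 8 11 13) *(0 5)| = 10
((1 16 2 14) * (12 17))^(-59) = ((1 16 2 14)(12 17))^(-59) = (1 16 2 14)(12 17)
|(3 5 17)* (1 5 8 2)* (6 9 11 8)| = |(1 5 17 3 6 9 11 8 2)| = 9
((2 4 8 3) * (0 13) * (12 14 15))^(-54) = ((0 13)(2 4 8 3)(12 14 15))^(-54) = (15)(2 8)(3 4)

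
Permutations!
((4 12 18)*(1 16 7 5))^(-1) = (1 5 7 16)(4 18 12)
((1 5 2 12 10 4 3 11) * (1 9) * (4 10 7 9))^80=((1 5 2 12 7 9)(3 11 4))^80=(1 2 7)(3 4 11)(5 12 9)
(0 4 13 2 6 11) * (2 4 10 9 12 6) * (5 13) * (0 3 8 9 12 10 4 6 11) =(0 4 5 13 6)(3 8 9 10 12 11) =[4, 1, 2, 8, 5, 13, 0, 7, 9, 10, 12, 3, 11, 6]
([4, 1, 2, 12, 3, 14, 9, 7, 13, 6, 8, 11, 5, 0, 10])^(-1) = (0 13 8 10 14 5 12 3 4)(6 9)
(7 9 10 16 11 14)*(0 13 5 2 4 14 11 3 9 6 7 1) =(0 13 5 2 4 14 1)(3 9 10 16)(6 7) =[13, 0, 4, 9, 14, 2, 7, 6, 8, 10, 16, 11, 12, 5, 1, 15, 3]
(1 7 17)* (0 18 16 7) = (0 18 16 7 17 1) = [18, 0, 2, 3, 4, 5, 6, 17, 8, 9, 10, 11, 12, 13, 14, 15, 7, 1, 16]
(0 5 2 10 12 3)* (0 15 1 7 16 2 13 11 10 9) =(0 5 13 11 10 12 3 15 1 7 16 2 9) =[5, 7, 9, 15, 4, 13, 6, 16, 8, 0, 12, 10, 3, 11, 14, 1, 2]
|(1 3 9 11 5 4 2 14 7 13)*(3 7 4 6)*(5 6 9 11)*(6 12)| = 12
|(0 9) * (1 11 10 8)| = |(0 9)(1 11 10 8)| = 4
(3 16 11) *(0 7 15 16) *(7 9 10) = (0 9 10 7 15 16 11 3) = [9, 1, 2, 0, 4, 5, 6, 15, 8, 10, 7, 3, 12, 13, 14, 16, 11]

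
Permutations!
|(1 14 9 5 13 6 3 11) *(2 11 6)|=14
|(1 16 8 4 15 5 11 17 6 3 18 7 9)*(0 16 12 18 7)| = 15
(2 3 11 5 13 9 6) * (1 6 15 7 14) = (1 6 2 3 11 5 13 9 15 7 14) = [0, 6, 3, 11, 4, 13, 2, 14, 8, 15, 10, 5, 12, 9, 1, 7]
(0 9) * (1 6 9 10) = (0 10 1 6 9) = [10, 6, 2, 3, 4, 5, 9, 7, 8, 0, 1]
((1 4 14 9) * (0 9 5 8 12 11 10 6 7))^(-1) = ((0 9 1 4 14 5 8 12 11 10 6 7))^(-1) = (0 7 6 10 11 12 8 5 14 4 1 9)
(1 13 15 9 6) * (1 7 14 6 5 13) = (5 13 15 9)(6 7 14) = [0, 1, 2, 3, 4, 13, 7, 14, 8, 5, 10, 11, 12, 15, 6, 9]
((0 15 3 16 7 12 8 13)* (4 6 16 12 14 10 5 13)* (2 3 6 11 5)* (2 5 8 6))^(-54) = (0 16)(2 14)(3 10)(5 12)(6 13)(7 15)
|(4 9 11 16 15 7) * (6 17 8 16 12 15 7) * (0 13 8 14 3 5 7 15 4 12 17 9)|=|(0 13 8 16 15 6 9 11 17 14 3 5 7 12 4)|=15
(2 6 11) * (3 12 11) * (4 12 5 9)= (2 6 3 5 9 4 12 11)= [0, 1, 6, 5, 12, 9, 3, 7, 8, 4, 10, 2, 11]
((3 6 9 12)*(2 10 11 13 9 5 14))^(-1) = ((2 10 11 13 9 12 3 6 5 14))^(-1) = (2 14 5 6 3 12 9 13 11 10)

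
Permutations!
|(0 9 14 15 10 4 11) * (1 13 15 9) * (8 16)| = |(0 1 13 15 10 4 11)(8 16)(9 14)| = 14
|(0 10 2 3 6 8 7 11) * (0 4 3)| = |(0 10 2)(3 6 8 7 11 4)| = 6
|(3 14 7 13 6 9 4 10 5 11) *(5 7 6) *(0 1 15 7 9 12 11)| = |(0 1 15 7 13 5)(3 14 6 12 11)(4 10 9)| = 30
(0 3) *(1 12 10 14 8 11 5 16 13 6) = (0 3)(1 12 10 14 8 11 5 16 13 6) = [3, 12, 2, 0, 4, 16, 1, 7, 11, 9, 14, 5, 10, 6, 8, 15, 13]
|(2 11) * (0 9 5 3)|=4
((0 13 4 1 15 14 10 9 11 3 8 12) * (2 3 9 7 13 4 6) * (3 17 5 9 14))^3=(0 15 12 1 8 4 3)(2 9 10 6 5 14 13 17 11 7)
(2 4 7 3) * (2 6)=(2 4 7 3 6)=[0, 1, 4, 6, 7, 5, 2, 3]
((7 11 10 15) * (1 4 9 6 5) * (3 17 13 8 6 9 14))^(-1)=(1 5 6 8 13 17 3 14 4)(7 15 10 11)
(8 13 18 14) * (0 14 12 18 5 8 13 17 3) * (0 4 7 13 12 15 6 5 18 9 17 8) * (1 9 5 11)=[14, 9, 2, 4, 7, 0, 11, 13, 8, 17, 10, 1, 5, 18, 12, 6, 16, 3, 15]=(0 14 12 5)(1 9 17 3 4 7 13 18 15 6 11)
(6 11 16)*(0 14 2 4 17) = (0 14 2 4 17)(6 11 16) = [14, 1, 4, 3, 17, 5, 11, 7, 8, 9, 10, 16, 12, 13, 2, 15, 6, 0]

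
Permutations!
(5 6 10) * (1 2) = (1 2)(5 6 10) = [0, 2, 1, 3, 4, 6, 10, 7, 8, 9, 5]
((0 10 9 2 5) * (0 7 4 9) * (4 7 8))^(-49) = (0 10)(2 5 8 4 9)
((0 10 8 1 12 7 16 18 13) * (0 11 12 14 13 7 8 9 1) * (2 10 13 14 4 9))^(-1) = ((0 13 11 12 8)(1 4 9)(2 10)(7 16 18))^(-1) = (0 8 12 11 13)(1 9 4)(2 10)(7 18 16)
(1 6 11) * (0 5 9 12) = (0 5 9 12)(1 6 11) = [5, 6, 2, 3, 4, 9, 11, 7, 8, 12, 10, 1, 0]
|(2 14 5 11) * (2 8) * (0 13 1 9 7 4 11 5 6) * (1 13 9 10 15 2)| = |(0 9 7 4 11 8 1 10 15 2 14 6)| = 12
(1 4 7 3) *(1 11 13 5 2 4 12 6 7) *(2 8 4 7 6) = (1 12 2 7 3 11 13 5 8 4) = [0, 12, 7, 11, 1, 8, 6, 3, 4, 9, 10, 13, 2, 5]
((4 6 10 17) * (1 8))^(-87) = (1 8)(4 6 10 17)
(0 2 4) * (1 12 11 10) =(0 2 4)(1 12 11 10) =[2, 12, 4, 3, 0, 5, 6, 7, 8, 9, 1, 10, 11]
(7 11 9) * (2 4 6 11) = (2 4 6 11 9 7) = [0, 1, 4, 3, 6, 5, 11, 2, 8, 7, 10, 9]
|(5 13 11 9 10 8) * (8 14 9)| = 12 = |(5 13 11 8)(9 10 14)|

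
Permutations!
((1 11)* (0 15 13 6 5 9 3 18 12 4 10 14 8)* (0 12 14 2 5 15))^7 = (1 11)(2 12 18 5 4 14 9 10 8 3)(6 15 13)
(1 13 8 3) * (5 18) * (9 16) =(1 13 8 3)(5 18)(9 16) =[0, 13, 2, 1, 4, 18, 6, 7, 3, 16, 10, 11, 12, 8, 14, 15, 9, 17, 5]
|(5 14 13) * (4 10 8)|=3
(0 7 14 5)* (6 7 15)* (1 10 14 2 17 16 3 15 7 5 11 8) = (0 7 2 17 16 3 15 6 5)(1 10 14 11 8) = [7, 10, 17, 15, 4, 0, 5, 2, 1, 9, 14, 8, 12, 13, 11, 6, 3, 16]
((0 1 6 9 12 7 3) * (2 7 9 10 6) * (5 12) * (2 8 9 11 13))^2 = ((0 1 8 9 5 12 11 13 2 7 3)(6 10))^2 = (0 8 5 11 2 3 1 9 12 13 7)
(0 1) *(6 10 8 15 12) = (0 1)(6 10 8 15 12) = [1, 0, 2, 3, 4, 5, 10, 7, 15, 9, 8, 11, 6, 13, 14, 12]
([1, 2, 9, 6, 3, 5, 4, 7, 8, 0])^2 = [2, 9, 0, 4, 6, 5, 3, 7, 8, 1]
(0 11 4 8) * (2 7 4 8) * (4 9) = (0 11 8)(2 7 9 4) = [11, 1, 7, 3, 2, 5, 6, 9, 0, 4, 10, 8]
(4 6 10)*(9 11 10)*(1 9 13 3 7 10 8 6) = (1 9 11 8 6 13 3 7 10 4) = [0, 9, 2, 7, 1, 5, 13, 10, 6, 11, 4, 8, 12, 3]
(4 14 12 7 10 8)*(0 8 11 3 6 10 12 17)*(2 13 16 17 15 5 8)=(0 2 13 16 17)(3 6 10 11)(4 14 15 5 8)(7 12)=[2, 1, 13, 6, 14, 8, 10, 12, 4, 9, 11, 3, 7, 16, 15, 5, 17, 0]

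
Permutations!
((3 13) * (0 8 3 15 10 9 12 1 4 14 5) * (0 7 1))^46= ((0 8 3 13 15 10 9 12)(1 4 14 5 7))^46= (0 9 15 3)(1 4 14 5 7)(8 12 10 13)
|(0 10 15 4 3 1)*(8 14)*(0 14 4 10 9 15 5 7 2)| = |(0 9 15 10 5 7 2)(1 14 8 4 3)| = 35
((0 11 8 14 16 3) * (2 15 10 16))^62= (0 3 16 10 15 2 14 8 11)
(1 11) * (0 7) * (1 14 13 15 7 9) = (0 9 1 11 14 13 15 7) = [9, 11, 2, 3, 4, 5, 6, 0, 8, 1, 10, 14, 12, 15, 13, 7]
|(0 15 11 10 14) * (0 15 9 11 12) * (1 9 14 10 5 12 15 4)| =8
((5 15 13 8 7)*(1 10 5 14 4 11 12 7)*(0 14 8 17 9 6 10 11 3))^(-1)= (0 3 4 14)(1 8 7 12 11)(5 10 6 9 17 13 15)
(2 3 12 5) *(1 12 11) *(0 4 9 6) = [4, 12, 3, 11, 9, 2, 0, 7, 8, 6, 10, 1, 5] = (0 4 9 6)(1 12 5 2 3 11)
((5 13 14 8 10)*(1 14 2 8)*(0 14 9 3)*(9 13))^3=((0 14 1 13 2 8 10 5 9 3))^3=(0 13 10 3 1 8 9 14 2 5)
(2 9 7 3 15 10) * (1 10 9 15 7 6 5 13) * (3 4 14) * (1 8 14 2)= (1 10)(2 15 9 6 5 13 8 14 3 7 4)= [0, 10, 15, 7, 2, 13, 5, 4, 14, 6, 1, 11, 12, 8, 3, 9]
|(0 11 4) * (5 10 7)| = 3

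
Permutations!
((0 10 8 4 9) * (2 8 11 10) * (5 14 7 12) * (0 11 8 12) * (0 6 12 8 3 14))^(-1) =(0 5 12 6 7 14 3 10 11 9 4 8 2)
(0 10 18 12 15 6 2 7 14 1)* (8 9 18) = (0 10 8 9 18 12 15 6 2 7 14 1) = [10, 0, 7, 3, 4, 5, 2, 14, 9, 18, 8, 11, 15, 13, 1, 6, 16, 17, 12]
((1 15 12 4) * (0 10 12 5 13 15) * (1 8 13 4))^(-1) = (0 1 12 10)(4 5 15 13 8) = ((0 10 12 1)(4 8 13 15 5))^(-1)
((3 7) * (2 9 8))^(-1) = (2 8 9)(3 7)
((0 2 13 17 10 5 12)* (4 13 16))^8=(0 12 5 10 17 13 4 16 2)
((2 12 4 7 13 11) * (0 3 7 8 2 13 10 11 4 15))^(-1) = ((0 3 7 10 11 13 4 8 2 12 15))^(-1) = (0 15 12 2 8 4 13 11 10 7 3)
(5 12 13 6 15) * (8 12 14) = (5 14 8 12 13 6 15) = [0, 1, 2, 3, 4, 14, 15, 7, 12, 9, 10, 11, 13, 6, 8, 5]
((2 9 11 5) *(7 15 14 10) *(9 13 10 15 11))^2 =((2 13 10 7 11 5)(14 15))^2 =(15)(2 10 11)(5 13 7)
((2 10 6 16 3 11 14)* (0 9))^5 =((0 9)(2 10 6 16 3 11 14))^5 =(0 9)(2 11 16 10 14 3 6)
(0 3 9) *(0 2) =(0 3 9 2) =[3, 1, 0, 9, 4, 5, 6, 7, 8, 2]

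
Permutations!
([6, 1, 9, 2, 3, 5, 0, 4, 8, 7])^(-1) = [6, 1, 3, 4, 7, 5, 0, 9, 8, 2]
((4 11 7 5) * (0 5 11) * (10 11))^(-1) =((0 5 4)(7 10 11))^(-1) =(0 4 5)(7 11 10)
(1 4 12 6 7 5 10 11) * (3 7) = [0, 4, 2, 7, 12, 10, 3, 5, 8, 9, 11, 1, 6] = (1 4 12 6 3 7 5 10 11)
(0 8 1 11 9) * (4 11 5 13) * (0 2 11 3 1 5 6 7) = (0 8 5 13 4 3 1 6 7)(2 11 9) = [8, 6, 11, 1, 3, 13, 7, 0, 5, 2, 10, 9, 12, 4]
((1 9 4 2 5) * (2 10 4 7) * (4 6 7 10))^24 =(1 6 5 10 2 9 7)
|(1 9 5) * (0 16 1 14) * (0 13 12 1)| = |(0 16)(1 9 5 14 13 12)| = 6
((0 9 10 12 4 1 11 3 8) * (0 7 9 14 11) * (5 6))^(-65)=((0 14 11 3 8 7 9 10 12 4 1)(5 6))^(-65)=(0 14 11 3 8 7 9 10 12 4 1)(5 6)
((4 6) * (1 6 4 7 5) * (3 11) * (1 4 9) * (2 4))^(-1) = ((1 6 7 5 2 4 9)(3 11))^(-1) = (1 9 4 2 5 7 6)(3 11)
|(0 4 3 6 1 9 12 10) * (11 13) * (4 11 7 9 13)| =|(0 11 4 3 6 1 13 7 9 12 10)| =11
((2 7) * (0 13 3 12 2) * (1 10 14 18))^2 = (0 3 2)(1 14)(7 13 12)(10 18)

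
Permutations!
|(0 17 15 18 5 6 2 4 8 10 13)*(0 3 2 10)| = |(0 17 15 18 5 6 10 13 3 2 4 8)| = 12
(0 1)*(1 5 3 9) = (0 5 3 9 1) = [5, 0, 2, 9, 4, 3, 6, 7, 8, 1]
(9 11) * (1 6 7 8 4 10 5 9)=[0, 6, 2, 3, 10, 9, 7, 8, 4, 11, 5, 1]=(1 6 7 8 4 10 5 9 11)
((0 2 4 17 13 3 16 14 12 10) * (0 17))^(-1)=(0 4 2)(3 13 17 10 12 14 16)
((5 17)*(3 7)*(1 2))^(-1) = ((1 2)(3 7)(5 17))^(-1) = (1 2)(3 7)(5 17)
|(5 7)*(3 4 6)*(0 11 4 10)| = |(0 11 4 6 3 10)(5 7)| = 6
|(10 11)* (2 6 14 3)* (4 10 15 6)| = |(2 4 10 11 15 6 14 3)| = 8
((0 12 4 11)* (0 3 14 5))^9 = ((0 12 4 11 3 14 5))^9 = (0 4 3 5 12 11 14)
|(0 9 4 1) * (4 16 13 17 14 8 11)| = |(0 9 16 13 17 14 8 11 4 1)| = 10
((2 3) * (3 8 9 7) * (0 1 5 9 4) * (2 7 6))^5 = ((0 1 5 9 6 2 8 4)(3 7))^5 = (0 2 5 4 6 1 8 9)(3 7)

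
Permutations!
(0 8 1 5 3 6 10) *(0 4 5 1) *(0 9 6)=[8, 1, 2, 0, 5, 3, 10, 7, 9, 6, 4]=(0 8 9 6 10 4 5 3)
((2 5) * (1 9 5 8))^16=((1 9 5 2 8))^16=(1 9 5 2 8)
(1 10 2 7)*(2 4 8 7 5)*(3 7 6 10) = [0, 3, 5, 7, 8, 2, 10, 1, 6, 9, 4] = (1 3 7)(2 5)(4 8 6 10)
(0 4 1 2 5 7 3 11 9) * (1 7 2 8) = (0 4 7 3 11 9)(1 8)(2 5) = [4, 8, 5, 11, 7, 2, 6, 3, 1, 0, 10, 9]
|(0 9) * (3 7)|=|(0 9)(3 7)|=2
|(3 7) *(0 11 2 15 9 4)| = 6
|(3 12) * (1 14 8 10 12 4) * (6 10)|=|(1 14 8 6 10 12 3 4)|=8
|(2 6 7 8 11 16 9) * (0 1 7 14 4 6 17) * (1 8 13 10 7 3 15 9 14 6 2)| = 24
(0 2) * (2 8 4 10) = (0 8 4 10 2) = [8, 1, 0, 3, 10, 5, 6, 7, 4, 9, 2]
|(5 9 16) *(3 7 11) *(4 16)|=12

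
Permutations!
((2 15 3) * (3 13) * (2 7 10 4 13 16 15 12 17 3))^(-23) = (2 12 17 3 7 10 4 13)(15 16)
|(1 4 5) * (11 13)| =6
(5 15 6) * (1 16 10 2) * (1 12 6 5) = [0, 16, 12, 3, 4, 15, 1, 7, 8, 9, 2, 11, 6, 13, 14, 5, 10] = (1 16 10 2 12 6)(5 15)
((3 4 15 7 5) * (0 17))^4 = (17)(3 5 7 15 4)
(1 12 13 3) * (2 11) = (1 12 13 3)(2 11) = [0, 12, 11, 1, 4, 5, 6, 7, 8, 9, 10, 2, 13, 3]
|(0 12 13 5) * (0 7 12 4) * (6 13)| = |(0 4)(5 7 12 6 13)| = 10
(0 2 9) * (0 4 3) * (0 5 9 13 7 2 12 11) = (0 12 11)(2 13 7)(3 5 9 4) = [12, 1, 13, 5, 3, 9, 6, 2, 8, 4, 10, 0, 11, 7]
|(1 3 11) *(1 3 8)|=|(1 8)(3 11)|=2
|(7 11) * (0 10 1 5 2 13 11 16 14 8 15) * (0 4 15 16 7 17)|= |(0 10 1 5 2 13 11 17)(4 15)(8 16 14)|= 24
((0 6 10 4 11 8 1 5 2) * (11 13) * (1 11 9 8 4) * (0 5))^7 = ((0 6 10 1)(2 5)(4 13 9 8 11))^7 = (0 1 10 6)(2 5)(4 9 11 13 8)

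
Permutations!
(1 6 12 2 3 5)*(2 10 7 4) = [0, 6, 3, 5, 2, 1, 12, 4, 8, 9, 7, 11, 10] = (1 6 12 10 7 4 2 3 5)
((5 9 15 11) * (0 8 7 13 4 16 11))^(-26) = ((0 8 7 13 4 16 11 5 9 15))^(-26) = (0 4 9 7 11)(5 8 16 15 13)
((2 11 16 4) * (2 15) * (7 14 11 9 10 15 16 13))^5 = (2 9 10 15)(4 16)(7 14 11 13)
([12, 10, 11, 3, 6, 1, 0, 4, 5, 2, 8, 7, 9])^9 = [12, 10, 11, 3, 6, 1, 0, 4, 5, 2, 8, 7, 9]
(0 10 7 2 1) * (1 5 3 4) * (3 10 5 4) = (0 5 10 7 2 4 1) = [5, 0, 4, 3, 1, 10, 6, 2, 8, 9, 7]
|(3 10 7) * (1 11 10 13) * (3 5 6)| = |(1 11 10 7 5 6 3 13)| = 8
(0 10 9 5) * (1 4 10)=(0 1 4 10 9 5)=[1, 4, 2, 3, 10, 0, 6, 7, 8, 5, 9]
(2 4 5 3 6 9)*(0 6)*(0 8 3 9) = (0 6)(2 4 5 9)(3 8) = [6, 1, 4, 8, 5, 9, 0, 7, 3, 2]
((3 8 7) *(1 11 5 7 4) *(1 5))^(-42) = ((1 11)(3 8 4 5 7))^(-42) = (11)(3 5 8 7 4)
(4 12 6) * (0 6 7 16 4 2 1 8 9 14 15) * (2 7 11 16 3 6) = (0 2 1 8 9 14 15)(3 6 7)(4 12 11 16) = [2, 8, 1, 6, 12, 5, 7, 3, 9, 14, 10, 16, 11, 13, 15, 0, 4]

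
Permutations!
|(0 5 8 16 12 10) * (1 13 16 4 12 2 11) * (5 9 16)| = |(0 9 16 2 11 1 13 5 8 4 12 10)| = 12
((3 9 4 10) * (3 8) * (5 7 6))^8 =(3 10 9 8 4)(5 6 7)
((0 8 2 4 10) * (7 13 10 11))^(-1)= ((0 8 2 4 11 7 13 10))^(-1)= (0 10 13 7 11 4 2 8)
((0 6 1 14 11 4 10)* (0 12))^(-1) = (0 12 10 4 11 14 1 6)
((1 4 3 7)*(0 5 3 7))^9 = (7)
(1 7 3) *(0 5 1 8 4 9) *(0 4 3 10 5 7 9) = (0 7 10 5 1 9 4)(3 8) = [7, 9, 2, 8, 0, 1, 6, 10, 3, 4, 5]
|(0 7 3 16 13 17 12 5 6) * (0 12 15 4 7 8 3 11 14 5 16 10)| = 44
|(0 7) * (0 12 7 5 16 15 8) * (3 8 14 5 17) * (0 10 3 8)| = 20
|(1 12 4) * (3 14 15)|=3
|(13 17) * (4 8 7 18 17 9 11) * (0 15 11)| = 10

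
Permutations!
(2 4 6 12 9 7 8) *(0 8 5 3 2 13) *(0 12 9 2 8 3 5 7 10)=[3, 1, 4, 8, 6, 5, 9, 7, 13, 10, 0, 11, 2, 12]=(0 3 8 13 12 2 4 6 9 10)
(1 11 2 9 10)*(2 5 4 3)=(1 11 5 4 3 2 9 10)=[0, 11, 9, 2, 3, 4, 6, 7, 8, 10, 1, 5]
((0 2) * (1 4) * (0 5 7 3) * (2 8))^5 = ((0 8 2 5 7 3)(1 4))^5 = (0 3 7 5 2 8)(1 4)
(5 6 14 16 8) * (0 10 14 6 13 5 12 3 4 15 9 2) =(0 10 14 16 8 12 3 4 15 9 2)(5 13) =[10, 1, 0, 4, 15, 13, 6, 7, 12, 2, 14, 11, 3, 5, 16, 9, 8]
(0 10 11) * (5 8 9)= (0 10 11)(5 8 9)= [10, 1, 2, 3, 4, 8, 6, 7, 9, 5, 11, 0]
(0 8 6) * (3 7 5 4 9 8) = (0 3 7 5 4 9 8 6) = [3, 1, 2, 7, 9, 4, 0, 5, 6, 8]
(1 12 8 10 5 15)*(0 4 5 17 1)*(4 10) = (0 10 17 1 12 8 4 5 15) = [10, 12, 2, 3, 5, 15, 6, 7, 4, 9, 17, 11, 8, 13, 14, 0, 16, 1]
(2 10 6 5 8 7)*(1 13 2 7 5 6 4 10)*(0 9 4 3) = (0 9 4 10 3)(1 13 2)(5 8) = [9, 13, 1, 0, 10, 8, 6, 7, 5, 4, 3, 11, 12, 2]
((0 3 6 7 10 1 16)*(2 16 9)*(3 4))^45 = (0 10)(1 4)(2 6)(3 9)(7 16)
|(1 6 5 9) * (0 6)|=|(0 6 5 9 1)|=5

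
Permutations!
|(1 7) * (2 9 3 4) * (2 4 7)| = 5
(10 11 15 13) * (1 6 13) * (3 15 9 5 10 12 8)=(1 6 13 12 8 3 15)(5 10 11 9)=[0, 6, 2, 15, 4, 10, 13, 7, 3, 5, 11, 9, 8, 12, 14, 1]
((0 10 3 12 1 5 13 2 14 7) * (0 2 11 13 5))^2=(0 3 1 10 12)(2 7 14)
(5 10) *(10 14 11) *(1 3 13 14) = (1 3 13 14 11 10 5) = [0, 3, 2, 13, 4, 1, 6, 7, 8, 9, 5, 10, 12, 14, 11]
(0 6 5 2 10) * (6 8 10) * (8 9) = (0 9 8 10)(2 6 5) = [9, 1, 6, 3, 4, 2, 5, 7, 10, 8, 0]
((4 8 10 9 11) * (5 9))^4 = ((4 8 10 5 9 11))^4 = (4 9 10)(5 8 11)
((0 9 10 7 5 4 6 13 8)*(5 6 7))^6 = ((0 9 10 5 4 7 6 13 8))^6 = (0 6 5)(4 9 13)(7 10 8)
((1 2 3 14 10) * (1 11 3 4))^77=(1 4 2)(3 14 10 11)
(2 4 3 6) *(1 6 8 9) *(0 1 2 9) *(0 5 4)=[1, 6, 0, 8, 3, 4, 9, 7, 5, 2]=(0 1 6 9 2)(3 8 5 4)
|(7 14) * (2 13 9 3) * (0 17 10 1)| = |(0 17 10 1)(2 13 9 3)(7 14)| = 4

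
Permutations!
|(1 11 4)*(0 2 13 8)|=|(0 2 13 8)(1 11 4)|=12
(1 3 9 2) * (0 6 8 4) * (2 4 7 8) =[6, 3, 1, 9, 0, 5, 2, 8, 7, 4] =(0 6 2 1 3 9 4)(7 8)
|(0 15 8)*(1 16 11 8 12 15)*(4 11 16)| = 10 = |(16)(0 1 4 11 8)(12 15)|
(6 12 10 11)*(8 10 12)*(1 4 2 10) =(12)(1 4 2 10 11 6 8) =[0, 4, 10, 3, 2, 5, 8, 7, 1, 9, 11, 6, 12]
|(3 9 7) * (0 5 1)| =3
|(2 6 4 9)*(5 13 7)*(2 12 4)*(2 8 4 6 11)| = 30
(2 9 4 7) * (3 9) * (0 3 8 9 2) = [3, 1, 8, 2, 7, 5, 6, 0, 9, 4] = (0 3 2 8 9 4 7)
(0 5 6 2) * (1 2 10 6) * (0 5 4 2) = (0 4 2 5 1)(6 10) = [4, 0, 5, 3, 2, 1, 10, 7, 8, 9, 6]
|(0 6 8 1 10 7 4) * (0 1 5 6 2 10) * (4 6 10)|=20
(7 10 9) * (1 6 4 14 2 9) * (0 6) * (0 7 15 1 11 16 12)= [6, 7, 9, 3, 14, 5, 4, 10, 8, 15, 11, 16, 0, 13, 2, 1, 12]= (0 6 4 14 2 9 15 1 7 10 11 16 12)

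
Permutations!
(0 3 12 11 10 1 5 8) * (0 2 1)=(0 3 12 11 10)(1 5 8 2)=[3, 5, 1, 12, 4, 8, 6, 7, 2, 9, 0, 10, 11]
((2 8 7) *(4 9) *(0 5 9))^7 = (0 4 9 5)(2 8 7)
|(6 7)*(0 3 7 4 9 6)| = |(0 3 7)(4 9 6)| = 3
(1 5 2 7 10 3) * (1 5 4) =(1 4)(2 7 10 3 5) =[0, 4, 7, 5, 1, 2, 6, 10, 8, 9, 3]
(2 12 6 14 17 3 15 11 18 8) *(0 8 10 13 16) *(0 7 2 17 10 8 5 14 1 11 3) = (0 5 14 10 13 16 7 2 12 6 1 11 18 8 17)(3 15) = [5, 11, 12, 15, 4, 14, 1, 2, 17, 9, 13, 18, 6, 16, 10, 3, 7, 0, 8]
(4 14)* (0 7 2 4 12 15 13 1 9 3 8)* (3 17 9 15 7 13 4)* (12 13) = (0 12 7 2 3 8)(1 15 4 14 13)(9 17) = [12, 15, 3, 8, 14, 5, 6, 2, 0, 17, 10, 11, 7, 1, 13, 4, 16, 9]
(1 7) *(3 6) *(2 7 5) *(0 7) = (0 7 1 5 2)(3 6) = [7, 5, 0, 6, 4, 2, 3, 1]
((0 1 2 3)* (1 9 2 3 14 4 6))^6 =(0 1 4 2)(3 6 14 9)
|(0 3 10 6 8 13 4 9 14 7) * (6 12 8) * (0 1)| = |(0 3 10 12 8 13 4 9 14 7 1)| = 11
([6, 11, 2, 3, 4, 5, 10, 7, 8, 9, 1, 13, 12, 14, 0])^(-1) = [14, 10, 2, 3, 4, 5, 0, 7, 8, 9, 6, 1, 12, 11, 13]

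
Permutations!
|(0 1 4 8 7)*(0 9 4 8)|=|(0 1 8 7 9 4)|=6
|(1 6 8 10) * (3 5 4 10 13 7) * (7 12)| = 10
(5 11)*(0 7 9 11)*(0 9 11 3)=[7, 1, 2, 0, 4, 9, 6, 11, 8, 3, 10, 5]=(0 7 11 5 9 3)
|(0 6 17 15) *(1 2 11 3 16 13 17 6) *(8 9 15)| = |(0 1 2 11 3 16 13 17 8 9 15)| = 11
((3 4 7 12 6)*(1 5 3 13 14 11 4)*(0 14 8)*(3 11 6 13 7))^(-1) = (0 8 13 12 7 6 14)(1 3 4 11 5)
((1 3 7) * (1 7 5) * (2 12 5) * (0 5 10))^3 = (0 3 10 1 12 5 2)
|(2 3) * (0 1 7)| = 6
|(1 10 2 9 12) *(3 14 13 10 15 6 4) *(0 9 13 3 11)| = 24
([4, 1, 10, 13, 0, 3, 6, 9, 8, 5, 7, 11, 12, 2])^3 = (0 4)(2 9 13 7 3 10 5)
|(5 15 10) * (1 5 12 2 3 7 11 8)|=|(1 5 15 10 12 2 3 7 11 8)|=10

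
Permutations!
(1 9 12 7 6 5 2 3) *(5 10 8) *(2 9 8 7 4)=(1 8 5 9 12 4 2 3)(6 10 7)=[0, 8, 3, 1, 2, 9, 10, 6, 5, 12, 7, 11, 4]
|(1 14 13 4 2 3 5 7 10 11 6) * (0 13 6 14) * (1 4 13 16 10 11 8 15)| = 24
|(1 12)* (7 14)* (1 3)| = |(1 12 3)(7 14)| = 6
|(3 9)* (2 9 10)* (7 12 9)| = |(2 7 12 9 3 10)| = 6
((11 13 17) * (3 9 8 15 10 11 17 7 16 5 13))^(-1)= (17)(3 11 10 15 8 9)(5 16 7 13)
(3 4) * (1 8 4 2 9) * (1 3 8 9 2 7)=(1 9 3 7)(4 8)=[0, 9, 2, 7, 8, 5, 6, 1, 4, 3]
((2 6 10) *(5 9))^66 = (10)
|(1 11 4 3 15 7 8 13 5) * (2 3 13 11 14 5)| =|(1 14 5)(2 3 15 7 8 11 4 13)| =24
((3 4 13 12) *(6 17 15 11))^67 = (3 12 13 4)(6 11 15 17)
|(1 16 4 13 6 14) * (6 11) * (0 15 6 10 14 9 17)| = 35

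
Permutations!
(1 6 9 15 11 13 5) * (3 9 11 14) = [0, 6, 2, 9, 4, 1, 11, 7, 8, 15, 10, 13, 12, 5, 3, 14] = (1 6 11 13 5)(3 9 15 14)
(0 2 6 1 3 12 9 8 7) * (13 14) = (0 2 6 1 3 12 9 8 7)(13 14) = [2, 3, 6, 12, 4, 5, 1, 0, 7, 8, 10, 11, 9, 14, 13]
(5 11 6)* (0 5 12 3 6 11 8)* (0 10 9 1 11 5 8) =(0 8 10 9 1 11 5)(3 6 12) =[8, 11, 2, 6, 4, 0, 12, 7, 10, 1, 9, 5, 3]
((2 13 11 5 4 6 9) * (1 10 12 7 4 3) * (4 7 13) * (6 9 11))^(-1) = (1 3 5 11 6 13 12 10)(2 9 4)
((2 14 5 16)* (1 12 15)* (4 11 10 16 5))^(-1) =(1 15 12)(2 16 10 11 4 14)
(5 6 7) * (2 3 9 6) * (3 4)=(2 4 3 9 6 7 5)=[0, 1, 4, 9, 3, 2, 7, 5, 8, 6]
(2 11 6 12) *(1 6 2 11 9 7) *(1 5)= (1 6 12 11 2 9 7 5)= [0, 6, 9, 3, 4, 1, 12, 5, 8, 7, 10, 2, 11]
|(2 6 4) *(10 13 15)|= 3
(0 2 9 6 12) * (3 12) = (0 2 9 6 3 12) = [2, 1, 9, 12, 4, 5, 3, 7, 8, 6, 10, 11, 0]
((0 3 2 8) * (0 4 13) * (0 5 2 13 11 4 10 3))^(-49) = ((2 8 10 3 13 5)(4 11))^(-49) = (2 5 13 3 10 8)(4 11)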